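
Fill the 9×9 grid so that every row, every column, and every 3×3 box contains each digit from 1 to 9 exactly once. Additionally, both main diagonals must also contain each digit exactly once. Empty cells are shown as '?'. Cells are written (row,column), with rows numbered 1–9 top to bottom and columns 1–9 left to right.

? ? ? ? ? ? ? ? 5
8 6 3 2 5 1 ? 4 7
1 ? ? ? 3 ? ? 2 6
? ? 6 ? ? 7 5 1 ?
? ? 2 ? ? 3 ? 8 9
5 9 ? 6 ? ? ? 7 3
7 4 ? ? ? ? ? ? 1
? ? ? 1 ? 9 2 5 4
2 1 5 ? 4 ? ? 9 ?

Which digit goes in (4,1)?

3

(1,8) = 3 (sole candidate).
(2,7) = 9 (sole candidate).
(3,7) = 8 (sole candidate).
(4,9) = 2 (sole candidate).
(5,1) = 4 (sole candidate).
(5,2) = 7 (sole candidate).
(5,4) = 5 (sole candidate).
(5,5) = 1 (sole candidate).
(5,7) = 6 (sole candidate).
(6,7) = 4 (sole candidate).
(7,3) = 9 (sole candidate).
(7,7) = 3 (sole candidate).
(7,8) = 6 (sole candidate).
(8,2) = 3 (sole candidate).
(8,3) = 8 (sole candidate).
(9,7) = 7 (sole candidate).
(9,9) = 8 (sole candidate).
(1,1) = 9 (sole candidate).
(1,2) = 2 (sole candidate).
(1,7) = 1 (sole candidate).
(3,2) = 5 (sole candidate).
(3,6) = 4 (sole candidate).
(4,1) = 3: row 4 has {1,2,5,6,7}; col 1 has {1,2,4,5,7,8,9}; box has {2,4,5,6,7,9} → only 3 remains.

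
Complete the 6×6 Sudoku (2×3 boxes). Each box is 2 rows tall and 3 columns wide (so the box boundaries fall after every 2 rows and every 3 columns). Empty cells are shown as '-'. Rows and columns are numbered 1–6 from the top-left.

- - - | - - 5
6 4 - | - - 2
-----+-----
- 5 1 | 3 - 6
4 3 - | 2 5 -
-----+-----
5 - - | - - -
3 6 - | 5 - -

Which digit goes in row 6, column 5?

row 2, column 4 = 1: row 2 has {2,4,6}; col 4 has {2,3,5}; box has {2,5} → only 1 remains.
row 2, column 5 = 3: row 2 has {1,2,4,6}; col 5 has {5}; box has {1,2,5} → only 3 remains.
row 3, column 1 = 2: row 3 has {1,3,5,6}; col 1 has {3,4,5,6}; box has {1,3,4,5} → only 2 remains.
row 3, column 5 = 4: row 3 has {1,2,3,5,6}; col 5 has {3,5}; box has {2,3,5,6} → only 4 remains.
row 4, column 3 = 6: row 4 has {2,3,4,5}; col 3 has {1}; box has {1,2,3,4,5} → only 6 remains.
row 4, column 6 = 1: row 4 has {2,3,4,5,6}; col 6 has {2,5,6}; box has {2,3,4,5,6} → only 1 remains.
row 6, column 6 = 4: row 6 has {3,5,6}; col 6 has {1,2,5,6}; box has {5} → only 4 remains.
row 1, column 1 = 1: row 1 has {5}; col 1 has {2,3,4,5,6}; box has {4,6} → only 1 remains.
row 1, column 2 = 2: row 1 has {1,5}; col 2 has {3,4,5,6}; box has {1,4,6} → only 2 remains.
row 1, column 3 = 3: row 1 has {1,2,5}; col 3 has {1,6}; box has {1,2,4,6} → only 3 remains.
row 1, column 5 = 6: row 1 has {1,2,3,5}; col 5 has {3,4,5}; box has {1,2,3,5} → only 6 remains.
row 2, column 3 = 5: row 2 has {1,2,3,4,6}; col 3 has {1,3,6}; box has {1,2,3,4,6} → only 5 remains.
row 5, column 2 = 1: row 5 has {5}; col 2 has {2,3,4,5,6}; box has {3,5,6} → only 1 remains.
row 5, column 4 = 6: row 5 has {1,5}; col 4 has {1,2,3,5}; box has {4,5} → only 6 remains.
row 5, column 5 = 2: row 5 has {1,5,6}; col 5 has {3,4,5,6}; box has {4,5,6} → only 2 remains.
row 5, column 6 = 3: row 5 has {1,2,5,6}; col 6 has {1,2,4,5,6}; box has {2,4,5,6} → only 3 remains.
row 6, column 3 = 2: row 6 has {3,4,5,6}; col 3 has {1,3,5,6}; box has {1,3,5,6} → only 2 remains.
row 6, column 5 = 1: row 6 has {2,3,4,5,6}; col 5 has {2,3,4,5,6}; box has {2,3,4,5,6} → only 1 remains.

1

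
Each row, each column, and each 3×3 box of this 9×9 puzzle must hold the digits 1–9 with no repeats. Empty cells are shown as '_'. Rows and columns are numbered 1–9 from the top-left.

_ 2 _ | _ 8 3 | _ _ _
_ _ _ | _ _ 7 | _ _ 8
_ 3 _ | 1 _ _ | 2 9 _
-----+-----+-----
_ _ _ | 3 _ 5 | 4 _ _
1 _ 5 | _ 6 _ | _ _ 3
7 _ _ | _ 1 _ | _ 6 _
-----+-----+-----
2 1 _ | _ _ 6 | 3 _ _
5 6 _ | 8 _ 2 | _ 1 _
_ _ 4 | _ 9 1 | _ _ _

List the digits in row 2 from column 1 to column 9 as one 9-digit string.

row 3, column 6 = 4 (sole candidate).
row 3, column 5 = 5 (sole candidate).
row 2, column 5 = 2: row 2 has {7,8}; col 5 has {1,5,6,8,9}; box has {1,3,4,5,7,8} → only 2 remains.
row 4, column 5 = 7 (sole candidate).
row 7, column 5 = 4 (sole candidate).
row 8, column 5 = 3 (sole candidate).
row 2, column 8 = 3: in row 2, 3 can only go here (every other open cell in that row sees a 3).
row 4, column 9 = 1 (hidden single in row 4).
row 6, column 3 = 3 (hidden single in row 6).
row 8, column 9 = 4 (hidden single in row 8).
row 9, column 1 = 3 (hidden single in row 9).
row 2, column 2 = 5: in column 2, 5 can only go here (every other open cell in that column sees a 5).
row 9, column 2 = 7 (hidden single in column 2).
row 8, column 3 = 9 (sole candidate).
row 8, column 7 = 7 (sole candidate).
row 9, column 4 = 5 (sole candidate).
row 7, column 3 = 8 (sole candidate).
row 7, column 4 = 7 (sole candidate).
row 7, column 8 = 5 (sole candidate).
row 7, column 9 = 9 (sole candidate).
row 2, column 1 = 4: in row 2, 4 can only go here (every other open cell in that row sees a 4).
row 1, column 8 = 4 (hidden single in row 1).
row 2, column 4 = 9: in row 2, 9 can only go here (every other open cell in that row sees a 9).
row 1, column 4 = 6 (sole candidate).
row 1, column 1 = 9 (sole candidate).
row 3, column 1 = 8 (hidden single in row 3).
row 4, column 1 = 6 (sole candidate).
row 4, column 3 = 2 (sole candidate).
row 4, column 8 = 8 (sole candidate).
row 5, column 7 = 9 (sole candidate).
row 6, column 7 = 5 (sole candidate).
row 6, column 9 = 2 (sole candidate).
row 9, column 8 = 2 (sole candidate).
row 9, column 9 = 6 (sole candidate).
row 1, column 7 = 1 (sole candidate).
row 2, column 7 = 6: row 2 has {2,3,4,5,7,8,9}; col 7 has {1,2,3,4,5,7,9}; box has {1,2,3,4,8,9} → only 6 remains.
row 3, column 9 = 7 (sole candidate).
row 4, column 2 = 9 (sole candidate).
row 5, column 6 = 8 (sole candidate).
row 5, column 8 = 7 (sole candidate).
row 6, column 4 = 4 (sole candidate).
row 6, column 6 = 9 (sole candidate).
row 9, column 7 = 8 (sole candidate).
row 1, column 3 = 7 (sole candidate).
row 1, column 9 = 5 (sole candidate).
row 2, column 3 = 1: row 2 has {2,3,4,5,6,7,8,9}; col 3 has {2,3,4,5,7,8,9}; box has {2,3,4,5,7,8,9} → only 1 remains.

451927638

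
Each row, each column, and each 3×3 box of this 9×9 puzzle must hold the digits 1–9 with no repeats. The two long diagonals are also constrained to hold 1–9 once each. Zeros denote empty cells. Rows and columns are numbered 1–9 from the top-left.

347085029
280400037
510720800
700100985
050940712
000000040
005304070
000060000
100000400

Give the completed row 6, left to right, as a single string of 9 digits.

891257643

r1c4 = 6: row 1 has {2,3,4,5,7,8,9}; col 4 has {1,3,4,7,9}; box has {2,4,5,7,8} → only 6 remains.
r1c7 = 1: row 1 has {2,3,4,5,6,7,8,9}; col 7 has {4,7,8,9}; box has {2,3,7,8,9} → only 1 remains.
r3c8 = 6: row 3 has {1,2,5,7,8}; col 8 has {1,2,3,4,7,8}; box has {1,2,3,7,8,9} → only 6 remains.
r3c9 = 4: row 3 has {1,2,5,6,7,8}; col 9 has {2,5,7,9}; box has {1,2,3,6,7,8,9} → only 4 remains.
r4c5 = 3: row 4 has {1,5,7,8,9}; col 5 has {2,4,6,8}; box has {1,4,9} → only 3 remains.
r6c4 = 2: row 6 has {4}; col 4 has {1,3,4,6,7,9}; box has {1,3,4,9}; anti-diagonal has {1,3,4,5,8,9} → only 2 remains.
r8c2 = 7: row 8 has {6}; col 2 has {1,4,5,8}; box has {1,5}; anti-diagonal has {1,2,3,4,5,8,9} → only 7 remains.
r9c9 = 6: row 9 has {1,4}; col 9 has {2,4,5,7,9}; box has {4,7}; main diagonal has {1,3,4,8} → only 6 remains.
r2c7 = 5: row 2 has {2,3,4,7,8}; col 7 has {1,4,7,8,9}; box has {1,2,3,4,6,7,8,9} → only 5 remains.
r3c3 = 9: row 3 has {1,2,4,5,6,7,8}; col 3 has {5,7}; box has {1,2,3,4,5,7,8}; main diagonal has {1,3,4,6,8} → only 9 remains.
r3c6 = 3: row 3 has {1,2,4,5,6,7,8,9}; col 6 has {4,5}; box has {2,4,5,6,7,8} → only 3 remains.
r4c6 = 6: row 4 has {1,3,5,7,8,9}; col 6 has {3,4,5}; box has {1,2,3,4,9}; anti-diagonal has {1,2,3,4,5,7,8,9} → only 6 remains.
r5c6 = 8: row 5 has {1,2,4,5,7,9}; col 6 has {3,4,5,6}; box has {1,2,3,4,6,9} → only 8 remains.
r6c6 = 7: row 6 has {2,4}; col 6 has {3,4,5,6,8}; box has {1,2,3,4,6,8,9}; main diagonal has {1,3,4,6,8,9} → only 7 remains.
r6c9 = 3: row 6 has {2,4,7}; col 9 has {2,4,5,6,7,9}; box has {1,2,4,5,7,8,9} → only 3 remains.
r7c7 = 2: row 7 has {3,4,5,7}; col 7 has {1,4,5,7,8,9}; box has {4,6,7}; main diagonal has {1,3,4,6,7,8,9} → only 2 remains.
r8c7 = 3: row 8 has {6,7}; col 7 has {1,2,4,5,7,8,9}; box has {2,4,6,7} → only 3 remains.
r8c8 = 5: row 8 has {3,6,7}; col 8 has {1,2,3,4,6,7,8}; box has {2,3,4,6,7}; main diagonal has {1,2,3,4,6,7,8,9} → only 5 remains.
r9c8 = 9: row 9 has {1,4,6}; col 8 has {1,2,3,4,5,6,7,8}; box has {2,3,4,5,6,7} → only 9 remains.
r2c3 = 6: row 2 has {2,3,4,5,7,8}; col 3 has {5,7,9}; box has {1,2,3,4,5,7,8,9} → only 6 remains.
r4c2 = 2: row 4 has {1,3,5,6,7,8,9}; col 2 has {1,4,5,7,8}; box has {5,7} → only 2 remains.
r4c3 = 4: row 4 has {1,2,3,5,6,7,8,9}; col 3 has {5,6,7,9}; box has {2,5,7} → only 4 remains.
r5c1 = 6: row 5 has {1,2,4,5,7,8,9}; col 1 has {1,2,3,5,7}; box has {2,4,5,7} → only 6 remains.
r5c3 = 3: row 5 has {1,2,4,5,6,7,8,9}; col 3 has {4,5,6,7,9}; box has {2,4,5,6,7} → only 3 remains.
r6c2 = 9: row 6 has {2,3,4,7}; col 2 has {1,2,4,5,7,8}; box has {2,3,4,5,6,7} → only 9 remains.
r6c5 = 5: row 6 has {2,3,4,7,9}; col 5 has {2,3,4,6,8}; box has {1,2,3,4,6,7,8,9} → only 5 remains.
r6c7 = 6: row 6 has {2,3,4,5,7,9}; col 7 has {1,2,3,4,5,7,8,9}; box has {1,2,3,4,5,7,8,9} → only 6 remains.
r7c2 = 6: row 7 has {2,3,4,5,7}; col 2 has {1,2,4,5,7,8,9}; box has {1,5,7} → only 6 remains.
r8c4 = 8: row 8 has {3,5,6,7}; col 4 has {1,2,3,4,6,7,9}; box has {3,4,6} → only 8 remains.
r8c9 = 1: row 8 has {3,5,6,7,8}; col 9 has {2,3,4,5,6,7,9}; box has {2,3,4,5,6,7,9} → only 1 remains.
r9c2 = 3: row 9 has {1,4,6,9}; col 2 has {1,2,4,5,6,7,8,9}; box has {1,5,6,7} → only 3 remains.
r9c4 = 5: row 9 has {1,3,4,6,9}; col 4 has {1,2,3,4,6,7,8,9}; box has {3,4,6,8} → only 5 remains.
r9c5 = 7: row 9 has {1,3,4,5,6,9}; col 5 has {2,3,4,5,6,8}; box has {3,4,5,6,8} → only 7 remains.
r9c6 = 2: row 9 has {1,3,4,5,6,7,9}; col 6 has {3,4,5,6,7,8}; box has {3,4,5,6,7,8} → only 2 remains.
r6c1 = 8: row 6 has {2,3,4,5,6,7,9}; col 1 has {1,2,3,5,6,7}; box has {2,3,4,5,6,7,9} → only 8 remains.
r6c3 = 1: row 6 has {2,3,4,5,6,7,8,9}; col 3 has {3,4,5,6,7,9}; box has {2,3,4,5,6,7,8,9} → only 1 remains.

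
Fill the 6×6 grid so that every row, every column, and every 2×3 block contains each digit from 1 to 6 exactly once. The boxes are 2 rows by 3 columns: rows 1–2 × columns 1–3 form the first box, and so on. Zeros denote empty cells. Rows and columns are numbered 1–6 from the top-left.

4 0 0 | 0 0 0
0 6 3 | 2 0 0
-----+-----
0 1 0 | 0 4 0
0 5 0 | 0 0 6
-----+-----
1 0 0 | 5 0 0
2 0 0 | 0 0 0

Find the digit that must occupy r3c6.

r1c2 = 2 (sole candidate).
r2c1 = 5 (sole candidate).
r2c5 = 1 (sole candidate).
r2c6 = 4 (sole candidate).
r3c4 = 3 (sole candidate).
r4c1 = 3 (sole candidate).
r4c4 = 1 (sole candidate).
r4c5 = 2 (sole candidate).
r1c3 = 1 (sole candidate).
r1c4 = 6 (sole candidate).
r3c1 = 6 (sole candidate).
r3c3 = 2 (sole candidate).
r3c6 = 5: row 3 has {1,2,3,4,6}; col 6 has {4,6}; box has {1,2,3,4,6} → only 5 remains.

5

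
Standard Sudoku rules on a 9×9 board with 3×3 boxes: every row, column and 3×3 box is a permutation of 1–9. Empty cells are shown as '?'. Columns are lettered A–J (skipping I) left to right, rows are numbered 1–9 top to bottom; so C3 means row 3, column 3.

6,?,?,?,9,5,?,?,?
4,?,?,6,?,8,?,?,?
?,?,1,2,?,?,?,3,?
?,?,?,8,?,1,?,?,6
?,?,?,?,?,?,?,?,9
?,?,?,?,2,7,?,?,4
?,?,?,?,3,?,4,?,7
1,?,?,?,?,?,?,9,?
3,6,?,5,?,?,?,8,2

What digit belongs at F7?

F3 = 4: row 3 has {1,2,3}; col 6 has {1,5,7,8}; box has {2,5,6,8,9} → only 4 remains.
F9 = 9: row 9 has {2,3,5,6,8}; col 6 has {1,4,5,7,8}; box has {3,5} → only 9 remains.
G9 = 1: row 9 has {2,3,5,6,8,9}; col 7 has {4}; box has {2,4,7,8,9} → only 1 remains.
E3 = 7: row 3 has {1,2,3,4}; col 5 has {2,3,9}; box has {2,4,5,6,8,9} → only 7 remains.
D7 = 1: row 7 has {3,4,7}; col 4 has {2,5,6,8}; box has {3,5,9} → only 1 remains.
E9 = 4: row 9 has {1,2,3,5,6,8,9}; col 5 has {2,3,7,9}; box has {1,3,5,9} → only 4 remains.
D1 = 3: row 1 has {5,6,9}; col 4 has {1,2,5,6,8}; box has {2,4,5,6,7,8,9} → only 3 remains.
E2 = 1: row 2 has {4,6,8}; col 5 has {2,3,4,7,9}; box has {2,3,4,5,6,7,8,9} → only 1 remains.
J2 = 5: row 2 has {1,4,6,8}; col 9 has {2,4,6,7,9}; box has {3} → only 5 remains.
J3 = 8: row 3 has {1,2,3,4,7}; col 9 has {2,4,5,6,7,9}; box has {3,5} → only 8 remains.
E4 = 5: row 4 has {1,6,8}; col 5 has {1,2,3,4,7,9}; box has {1,2,7,8} → only 5 remains.
D5 = 4: row 5 has {9}; col 4 has {1,2,3,5,6,8}; box has {1,2,5,7,8} → only 4 remains.
E5 = 6: row 5 has {4,9}; col 5 has {1,2,3,4,5,7,9}; box has {1,2,4,5,7,8} → only 6 remains.
F5 = 3: row 5 has {4,6,9}; col 6 has {1,4,5,7,8,9}; box has {1,2,4,5,6,7,8} → only 3 remains.
D6 = 9: row 6 has {2,4,7}; col 4 has {1,2,3,4,5,6,8}; box has {1,2,3,4,5,6,7,8} → only 9 remains.
D8 = 7: row 8 has {1,9}; col 4 has {1,2,3,4,5,6,8,9}; box has {1,3,4,5,9} → only 7 remains.
E8 = 8: row 8 has {1,7,9}; col 5 has {1,2,3,4,5,6,7,9}; box has {1,3,4,5,7,9} → only 8 remains.
J8 = 3: row 8 has {1,7,8,9}; col 9 has {2,4,5,6,7,8,9}; box has {1,2,4,7,8,9} → only 3 remains.
C9 = 7: row 9 has {1,2,3,4,5,6,8,9}; col 3 has {1}; box has {1,3,6} → only 7 remains.
J1 = 1: row 1 has {3,5,6,9}; col 9 has {2,3,4,5,6,7,8,9}; box has {3,5,8} → only 1 remains.
H1 = 4: in row 1, 4 can only go here (every other open cell in that row sees a 4).
G3 = 6: in row 3, 6 can only go here (every other open cell in that row sees a 6).
G8 = 5: row 8 has {1,3,7,8,9}; col 7 has {1,4,6}; box has {1,2,3,4,7,8,9} → only 5 remains.
H7 = 6: row 7 has {1,3,4,7}; col 8 has {3,4,8,9}; box has {1,2,3,4,5,7,8,9} → only 6 remains.
F7 = 2: row 7 has {1,3,4,6,7}; col 6 has {1,3,4,5,7,8,9}; box has {1,3,4,5,7,8,9} → only 2 remains.

2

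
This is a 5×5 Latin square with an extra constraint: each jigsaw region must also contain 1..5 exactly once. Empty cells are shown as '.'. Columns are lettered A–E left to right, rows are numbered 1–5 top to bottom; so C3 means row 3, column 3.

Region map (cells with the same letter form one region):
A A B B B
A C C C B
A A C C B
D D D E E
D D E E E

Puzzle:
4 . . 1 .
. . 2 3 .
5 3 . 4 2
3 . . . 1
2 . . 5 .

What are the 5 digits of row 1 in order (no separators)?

42315

B1 = 2: row 1 has {1,4}; col 2 has {3}; region has {3,4,5} → only 2 remains.
A2 = 1 (sole candidate).
B2 = 5 (sole candidate).
E2 = 4 (sole candidate).
C3 = 1 (sole candidate).
B4 = 4 (sole candidate).
C4 = 5 (sole candidate).
D4 = 2 (sole candidate).
B5 = 1 (sole candidate).
E5 = 3 (sole candidate).
C1 = 3: row 1 has {1,2,4}; col 3 has {1,2,5}; region has {1,2,4} → only 3 remains.
E1 = 5: row 1 has {1,2,3,4}; col 5 has {1,2,3,4}; region has {1,2,3,4} → only 5 remains.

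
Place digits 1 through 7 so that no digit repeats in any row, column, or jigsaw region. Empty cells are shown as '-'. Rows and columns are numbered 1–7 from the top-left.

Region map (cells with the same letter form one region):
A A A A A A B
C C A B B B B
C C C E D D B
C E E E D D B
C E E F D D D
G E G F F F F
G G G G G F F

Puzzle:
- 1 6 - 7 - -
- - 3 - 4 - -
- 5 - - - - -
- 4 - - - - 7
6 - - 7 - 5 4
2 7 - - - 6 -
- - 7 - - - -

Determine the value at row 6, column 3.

1

row 2, column 2 = 2: row 2 has {3,4}; col 2 has {1,4,5,7}; region has {5,6} → only 2 remains.
row 2, column 6 = 1: row 2 has {2,3,4}; col 6 has {5,6}; region has {4,7} → only 1 remains.
row 5, column 2 = 3: row 5 has {4,5,6,7}; col 2 has {1,2,4,5,7}; region has {4,7} → only 3 remains.
row 7, column 2 = 6: row 7 has {7}; col 2 has {1,2,3,4,5,7}; region has {2,7} → only 6 remains.
row 2, column 1 = 7: row 2 has {1,2,3,4}; col 1 has {2,6}; region has {2,5,6} → only 7 remains.
row 1, column 7 = 3: in row 1, 3 can only go here (every other open cell in that row sees a 3).
row 3, column 6 = 7: in row 3, 7 can only go here (every other open cell in that row sees a 7).
row 3, column 7 = 2: in region B, 2 can only go here (every other open cell in that region sees a 2).
row 7, column 6 = 2: in row 7, 2 can only go here (every other open cell in that row sees a 2).
row 1, column 6 = 4: row 1 has {1,3,6,7}; col 6 has {1,2,5,6,7}; region has {1,3,6,7} → only 4 remains.
row 4, column 6 = 3: row 4 has {4,7}; col 6 has {1,2,4,5,6,7}; region has {4,5,7} → only 3 remains.
row 1, column 1 = 5: row 1 has {1,3,4,6,7}; col 1 has {2,6,7}; region has {1,3,4,6,7} → only 5 remains.
row 1, column 4 = 2: row 1 has {1,3,4,5,6,7}; col 4 has {7}; region has {1,3,4,5,6,7} → only 2 remains.
row 4, column 1 = 1: row 4 has {3,4,7}; col 1 has {2,5,6,7}; region has {2,5,6,7} → only 1 remains.
row 3, column 3 = 4: row 3 has {2,5,7}; col 3 has {3,6,7}; region has {1,2,5,6,7} → only 4 remains.
row 3, column 1 = 3: row 3 has {2,4,5,7}; col 1 has {1,2,5,6,7}; region has {1,2,4,5,6,7} → only 3 remains.
row 7, column 1 = 4: row 7 has {2,6,7}; col 1 has {1,2,3,5,6,7}; region has {2,6,7} → only 4 remains.
row 6, column 4 = 4: in row 6, 4 can only go here (every other open cell in that row sees a 4).
row 6, column 5 = 3: in row 6, 3 can only go here (every other open cell in that row sees a 3).
row 7, column 4 = 3: in row 7, 3 can only go here (every other open cell in that row sees a 3).
row 3, column 4 = 1: in column 4, 1 can only go here (every other open cell in that column sees a 1).
row 3, column 5 = 6: row 3 has {1,2,3,4,5,7}; col 5 has {3,4,7}; region has {3,4,5,7} → only 6 remains.
row 4, column 5 = 2: row 4 has {1,3,4,7}; col 5 has {3,4,6,7}; region has {3,4,5,6,7} → only 2 remains.
row 5, column 3 = 2: row 5 has {3,4,5,6,7}; col 3 has {3,4,6,7}; region has {1,3,4,7} → only 2 remains.
row 5, column 5 = 1: row 5 has {2,3,4,5,6,7}; col 5 has {2,3,4,6,7}; region has {2,3,4,5,6,7} → only 1 remains.
row 7, column 5 = 5: row 7 has {2,3,4,6,7}; col 5 has {1,2,3,4,6,7}; region has {2,3,4,6,7} → only 5 remains.
row 7, column 7 = 1: row 7 has {2,3,4,5,6,7}; col 7 has {2,3,4,7}; region has {2,3,4,6,7} → only 1 remains.
row 4, column 3 = 5: row 4 has {1,2,3,4,7}; col 3 has {2,3,4,6,7}; region has {1,2,3,4,7} → only 5 remains.
row 4, column 4 = 6: row 4 has {1,2,3,4,5,7}; col 4 has {1,2,3,4,7}; region has {1,2,3,4,5,7} → only 6 remains.
row 6, column 3 = 1: row 6 has {2,3,4,6,7}; col 3 has {2,3,4,5,6,7}; region has {2,3,4,5,6,7} → only 1 remains.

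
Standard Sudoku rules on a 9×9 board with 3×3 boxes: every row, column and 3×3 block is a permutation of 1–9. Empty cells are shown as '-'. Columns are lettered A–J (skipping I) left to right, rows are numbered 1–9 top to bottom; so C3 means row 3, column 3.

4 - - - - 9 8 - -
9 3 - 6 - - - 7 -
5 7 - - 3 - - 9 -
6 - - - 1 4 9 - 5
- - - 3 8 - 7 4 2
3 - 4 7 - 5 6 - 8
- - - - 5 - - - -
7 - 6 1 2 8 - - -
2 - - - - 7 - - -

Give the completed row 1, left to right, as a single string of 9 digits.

E1 = 7: row 1 has {4,8,9}; col 5 has {1,2,3,5,8}; box has {3,6,9} → only 7 remains.
E2 = 4: row 2 has {3,6,7,9}; col 5 has {1,2,3,5,7,8}; box has {3,6,7,9} → only 4 remains.
J2 = 1: row 2 has {3,4,6,7,9}; col 9 has {2,5,8}; box has {7,8,9} → only 1 remains.
D4 = 2: row 4 has {1,4,5,6,9}; col 4 has {1,3,6,7}; box has {1,3,4,5,7,8} → only 2 remains.
H4 = 3: row 4 has {1,2,4,5,6,9}; col 8 has {4,7,9}; box has {2,4,5,6,7,8,9} → only 3 remains.
A5 = 1: row 5 has {2,3,4,7,8}; col 1 has {2,3,4,5,6,7,9}; box has {3,4,6} → only 1 remains.
F5 = 6: row 5 has {1,2,3,4,7,8}; col 6 has {4,5,7,8,9}; box has {1,2,3,4,5,7,8} → only 6 remains.
E6 = 9: row 6 has {3,4,5,6,7,8}; col 5 has {1,2,3,4,5,7,8}; box has {1,2,3,4,5,6,7,8} → only 9 remains.
H6 = 1: row 6 has {3,4,5,6,7,8,9}; col 8 has {3,4,7,9}; box has {2,3,4,5,6,7,8,9} → only 1 remains.
A7 = 8: row 7 has {5}; col 1 has {1,2,3,4,5,6,7,9}; box has {2,6,7} → only 8 remains.
F7 = 3: row 7 has {5,8}; col 6 has {4,5,6,7,8,9}; box has {1,2,5,7,8} → only 3 remains.
H8 = 5: row 8 has {1,2,6,7,8}; col 8 has {1,3,4,7,9}; box has {} → only 5 remains.
E9 = 6: row 9 has {2,7}; col 5 has {1,2,3,4,5,7,8,9}; box has {1,2,3,5,7,8} → only 6 remains.
H9 = 8: row 9 has {2,6,7}; col 8 has {1,3,4,5,7,9}; box has {5} → only 8 remains.
D1 = 5: row 1 has {4,7,8,9}; col 4 has {1,2,3,6,7}; box has {3,4,6,7,9} → only 5 remains.
F2 = 2: row 2 has {1,3,4,6,7,9}; col 6 has {3,4,5,6,7,8,9}; box has {3,4,5,6,7,9} → only 2 remains.
G2 = 5: row 2 has {1,2,3,4,6,7,9}; col 7 has {6,7,8,9}; box has {1,7,8,9} → only 5 remains.
D3 = 8: row 3 has {3,5,7,9}; col 4 has {1,2,3,5,6,7}; box has {2,3,4,5,6,7,9} → only 8 remains.
F3 = 1: row 3 has {3,5,7,8,9}; col 6 has {2,3,4,5,6,7,8,9}; box has {2,3,4,5,6,7,8,9} → only 1 remains.
B4 = 8: row 4 has {1,2,3,4,5,6,9}; col 2 has {3,7}; box has {1,3,4,6} → only 8 remains.
C4 = 7: row 4 has {1,2,3,4,5,6,8,9}; col 3 has {4,6}; box has {1,3,4,6,8} → only 7 remains.
B6 = 2: row 6 has {1,3,4,5,6,7,8,9}; col 2 has {3,7,8}; box has {1,3,4,6,7,8} → only 2 remains.
C2 = 8: row 2 has {1,2,3,4,5,6,7,9}; col 3 has {4,6,7}; box has {3,4,5,7,9} → only 8 remains.
C3 = 2: row 3 has {1,3,5,7,8,9}; col 3 has {4,6,7,8}; box has {3,4,5,7,8,9} → only 2 remains.
G3 = 4: row 3 has {1,2,3,5,7,8,9}; col 7 has {5,6,7,8,9}; box has {1,5,7,8,9} → only 4 remains.
J3 = 6: row 3 has {1,2,3,4,5,7,8,9}; col 9 has {1,2,5,8}; box has {1,4,5,7,8,9} → only 6 remains.
G8 = 3: row 8 has {1,2,5,6,7,8}; col 7 has {4,5,6,7,8,9}; box has {5,8} → only 3 remains.
G9 = 1: row 9 has {2,6,7,8}; col 7 has {3,4,5,6,7,8,9}; box has {3,5,8} → only 1 remains.
C1 = 1: row 1 has {4,5,7,8,9}; col 3 has {2,4,6,7,8}; box has {2,3,4,5,7,8,9} → only 1 remains.
H1 = 2: row 1 has {1,4,5,7,8,9}; col 8 has {1,3,4,5,7,8,9}; box has {1,4,5,6,7,8,9} → only 2 remains.
J1 = 3: row 1 has {1,2,4,5,7,8,9}; col 9 has {1,2,5,6,8}; box has {1,2,4,5,6,7,8,9} → only 3 remains.
C7 = 9: row 7 has {3,5,8}; col 3 has {1,2,4,6,7,8}; box has {2,6,7,8} → only 9 remains.
D7 = 4: row 7 has {3,5,8,9}; col 4 has {1,2,3,5,6,7,8}; box has {1,2,3,5,6,7,8} → only 4 remains.
G7 = 2: row 7 has {3,4,5,8,9}; col 7 has {1,3,4,5,6,7,8,9}; box has {1,3,5,8} → only 2 remains.
H7 = 6: row 7 has {2,3,4,5,8,9}; col 8 has {1,2,3,4,5,7,8,9}; box has {1,2,3,5,8} → only 6 remains.
J7 = 7: row 7 has {2,3,4,5,6,8,9}; col 9 has {1,2,3,5,6,8}; box has {1,2,3,5,6,8} → only 7 remains.
B8 = 4: row 8 has {1,2,3,5,6,7,8}; col 2 has {2,3,7,8}; box has {2,6,7,8,9} → only 4 remains.
J8 = 9: row 8 has {1,2,3,4,5,6,7,8}; col 9 has {1,2,3,5,6,7,8}; box has {1,2,3,5,6,7,8} → only 9 remains.
B9 = 5: row 9 has {1,2,6,7,8}; col 2 has {2,3,4,7,8}; box has {2,4,6,7,8,9} → only 5 remains.
C9 = 3: row 9 has {1,2,5,6,7,8}; col 3 has {1,2,4,6,7,8,9}; box has {2,4,5,6,7,8,9} → only 3 remains.
D9 = 9: row 9 has {1,2,3,5,6,7,8}; col 4 has {1,2,3,4,5,6,7,8}; box has {1,2,3,4,5,6,7,8} → only 9 remains.
J9 = 4: row 9 has {1,2,3,5,6,7,8,9}; col 9 has {1,2,3,5,6,7,8,9}; box has {1,2,3,5,6,7,8,9} → only 4 remains.
B1 = 6: row 1 has {1,2,3,4,5,7,8,9}; col 2 has {2,3,4,5,7,8}; box has {1,2,3,4,5,7,8,9} → only 6 remains.

461579823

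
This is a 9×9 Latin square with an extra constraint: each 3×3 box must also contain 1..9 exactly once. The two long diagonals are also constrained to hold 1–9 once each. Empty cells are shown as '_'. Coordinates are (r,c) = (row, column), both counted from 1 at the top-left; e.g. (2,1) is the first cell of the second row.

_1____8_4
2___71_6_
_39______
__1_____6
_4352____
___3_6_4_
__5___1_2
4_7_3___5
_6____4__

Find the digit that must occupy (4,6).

(1,3) = 6: row 1 has {1,4,8}; col 3 has {1,3,5,7,9}; box has {1,2,3,9} → only 6 remains.
(3,7) = 7: row 3 has {3,9}; col 7 has {1,4,8}; box has {4,6,8}; anti-diagonal has {2,3,4,5,6} → only 7 remains.
(3,9) = 1: row 3 has {3,7,9}; col 9 has {2,4,5,6}; box has {4,6,7,8} → only 1 remains.
(5,7) = 9: row 5 has {2,3,4,5}; col 7 has {1,4,7,8}; box has {4,6} → only 9 remains.
(8,7) = 6: row 8 has {3,4,5,7}; col 7 has {1,4,7,8,9}; box has {1,2,4,5} → only 6 remains.
(8,8) = 8: row 8 has {3,4,5,6,7}; col 8 has {4,6}; box has {1,2,4,5,6}; main diagonal has {1,2,6,9} → only 8 remains.
(2,2) = 5: row 2 has {1,2,6,7}; col 2 has {1,3,4,6}; box has {1,2,3,6,9}; main diagonal has {1,2,6,8,9} → only 5 remains.
(2,7) = 3: row 2 has {1,2,5,6,7}; col 7 has {1,4,6,7,8,9}; box has {1,4,6,7,8} → only 3 remains.
(2,9) = 9: row 2 has {1,2,3,5,6,7}; col 9 has {1,2,4,5,6}; box has {1,3,4,6,7,8} → only 9 remains.
(3,1) = 8: row 3 has {1,3,7,9}; col 1 has {2,4}; box has {1,2,3,5,6,9} → only 8 remains.
(8,2) = 9: row 8 has {3,4,5,6,7,8}; col 2 has {1,3,4,5,6}; box has {4,5,6,7}; anti-diagonal has {2,3,4,5,6,7} → only 9 remains.
(8,6) = 2: row 8 has {3,4,5,6,7,8,9}; col 6 has {1,6}; box has {3} → only 2 remains.
(9,1) = 1: row 9 has {4,6}; col 1 has {2,4,8}; box has {4,5,6,7,9}; anti-diagonal has {2,3,4,5,6,7,9} → only 1 remains.
(1,1) = 7: row 1 has {1,4,6,8}; col 1 has {1,2,4,8}; box has {1,2,3,5,6,8,9}; main diagonal has {1,2,5,6,8,9} → only 7 remains.
(2,3) = 4: row 2 has {1,2,3,5,6,7,9}; col 3 has {1,3,5,6,7,9}; box has {1,2,3,5,6,7,8,9} → only 4 remains.
(2,4) = 8: row 2 has {1,2,3,4,5,6,7,9}; col 4 has {3,5}; box has {1,7} → only 8 remains.
(4,4) = 4: row 4 has {1,6}; col 4 has {3,5,8}; box has {2,3,5,6}; main diagonal has {1,2,5,6,7,8,9} → only 4 remains.
(4,6) = 8: row 4 has {1,4,6}; col 6 has {1,2,6}; box has {2,3,4,5,6}; anti-diagonal has {1,2,3,4,5,6,7,9} → only 8 remains.

8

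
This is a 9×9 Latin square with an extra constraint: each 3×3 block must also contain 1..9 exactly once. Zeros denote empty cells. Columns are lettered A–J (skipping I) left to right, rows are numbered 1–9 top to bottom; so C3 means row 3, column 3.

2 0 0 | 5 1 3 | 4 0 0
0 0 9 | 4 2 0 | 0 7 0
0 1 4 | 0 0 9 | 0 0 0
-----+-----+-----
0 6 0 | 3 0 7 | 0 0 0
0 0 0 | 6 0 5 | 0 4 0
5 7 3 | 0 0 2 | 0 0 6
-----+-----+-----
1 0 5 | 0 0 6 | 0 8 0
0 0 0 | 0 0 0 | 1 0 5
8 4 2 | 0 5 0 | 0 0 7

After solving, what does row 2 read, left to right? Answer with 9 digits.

659428371

B1 = 8 (sole candidate).
J1 = 9 (sole candidate).
F2 = 8: row 2 has {2,4,7,9}; col 6 has {2,3,5,6,7,9}; box has {1,2,3,4,5,9} → only 8 remains.
D3 = 7 (sole candidate).
E3 = 6 (sole candidate).
A5 = 9 (sole candidate).
B5 = 2 (sole candidate).
E5 = 8 (sole candidate).
F8 = 4 (sole candidate).
F9 = 1 (sole candidate).
H1 = 6 (sole candidate).
A3 = 3 (sole candidate).
A4 = 4 (sole candidate).
E4 = 9 (sole candidate).
C5 = 1 (sole candidate).
J5 = 3 (sole candidate).
D6 = 1 (sole candidate).
E6 = 4 (sole candidate).
H6 = 9 (sole candidate).
D9 = 9 (sole candidate).
H9 = 3 (sole candidate).
C1 = 7 (sole candidate).
A2 = 6: row 2 has {2,4,7,8,9}; col 1 has {1,2,3,4,5,8,9}; box has {1,2,3,4,7,8,9} → only 6 remains.
B2 = 5: row 2 has {2,4,6,7,8,9}; col 2 has {1,2,4,6,7,8}; box has {1,2,3,4,6,7,8,9} → only 5 remains.
G2 = 3: row 2 has {2,4,5,6,7,8,9}; col 7 has {1,4}; box has {4,6,7,9} → only 3 remains.
J2 = 1: row 2 has {2,3,4,5,6,7,8,9}; col 9 has {3,5,6,7,9}; box has {3,4,6,7,9} → only 1 remains.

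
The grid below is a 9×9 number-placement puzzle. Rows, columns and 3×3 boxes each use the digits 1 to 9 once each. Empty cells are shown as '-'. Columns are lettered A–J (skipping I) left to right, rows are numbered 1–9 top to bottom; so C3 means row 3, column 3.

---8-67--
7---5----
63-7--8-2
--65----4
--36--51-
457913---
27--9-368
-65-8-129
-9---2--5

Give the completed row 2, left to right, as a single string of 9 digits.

718259643

E3 = 4: row 3 has {2,3,6,7,8}; col 5 has {1,5,8,9}; box has {5,6,7,8} → only 4 remains.
J5 = 7: row 5 has {1,3,5,6}; col 9 has {2,4,5,8,9}; box has {1,4,5} → only 7 remains.
H6 = 8: row 6 has {1,3,4,5,7,9}; col 8 has {1,2,6}; box has {1,4,5,7} → only 8 remains.
J6 = 6: row 6 has {1,3,4,5,7,8,9}; col 9 has {2,4,5,7,8,9}; box has {1,4,5,7,8} → only 6 remains.
A8 = 3: row 8 has {1,2,5,6,8,9}; col 1 has {2,4,6,7}; box has {2,5,6,7,9} → only 3 remains.
D8 = 4: row 8 has {1,2,3,5,6,8,9}; col 4 has {5,6,7,8,9}; box has {2,8,9} → only 4 remains.
F8 = 7: row 8 has {1,2,3,4,5,6,8,9}; col 6 has {2,3,6}; box has {2,4,8,9} → only 7 remains.
G9 = 4: row 9 has {2,5,9}; col 7 has {1,3,5,7,8}; box has {1,2,3,5,6,8,9} → only 4 remains.
H9 = 7: row 9 has {2,4,5,9}; col 8 has {1,2,6,8}; box has {1,2,3,4,5,6,8,9} → only 7 remains.
F4 = 8: row 4 has {4,5,6}; col 6 has {2,3,6,7}; box has {1,3,5,6,9} → only 8 remains.
E5 = 2: row 5 has {1,3,5,6,7}; col 5 has {1,4,5,8,9}; box has {1,3,5,6,8,9} → only 2 remains.
F5 = 4: row 5 has {1,2,3,5,6,7}; col 6 has {2,3,6,7,8}; box has {1,2,3,5,6,8,9} → only 4 remains.
G6 = 2: row 6 has {1,3,4,5,6,7,8,9}; col 7 has {1,3,4,5,7,8}; box has {1,4,5,6,7,8} → only 2 remains.
D7 = 1: row 7 has {2,3,6,7,8,9}; col 4 has {4,5,6,7,8,9}; box has {2,4,7,8,9} → only 1 remains.
F7 = 5: row 7 has {1,2,3,6,7,8,9}; col 6 has {2,3,4,6,7,8}; box has {1,2,4,7,8,9} → only 5 remains.
D9 = 3: row 9 has {2,4,5,7,9}; col 4 has {1,4,5,6,7,8,9}; box has {1,2,4,5,7,8,9} → only 3 remains.
E9 = 6: row 9 has {2,3,4,5,7,9}; col 5 has {1,2,4,5,8,9}; box has {1,2,3,4,5,7,8,9} → only 6 remains.
E1 = 3: row 1 has {6,7,8}; col 5 has {1,2,4,5,6,8,9}; box has {4,5,6,7,8} → only 3 remains.
J1 = 1: row 1 has {3,6,7,8}; col 9 has {2,4,5,6,7,8,9}; box has {2,7,8} → only 1 remains.
D2 = 2: row 2 has {5,7}; col 4 has {1,3,4,5,6,7,8,9}; box has {3,4,5,6,7,8} → only 2 remains.
J2 = 3: row 2 has {2,5,7}; col 9 has {1,2,4,5,6,7,8,9}; box has {1,2,7,8} → only 3 remains.
E4 = 7: row 4 has {4,5,6,8}; col 5 has {1,2,3,4,5,6,8,9}; box has {1,2,3,4,5,6,8,9} → only 7 remains.
G4 = 9: row 4 has {4,5,6,7,8}; col 7 has {1,2,3,4,5,7,8}; box has {1,2,4,5,6,7,8} → only 9 remains.
H4 = 3: row 4 has {4,5,6,7,8,9}; col 8 has {1,2,6,7,8}; box has {1,2,4,5,6,7,8,9} → only 3 remains.
B5 = 8: row 5 has {1,2,3,4,5,6,7}; col 2 has {3,5,6,7,9}; box has {3,4,5,6,7} → only 8 remains.
C7 = 4: row 7 has {1,2,3,5,6,7,8,9}; col 3 has {3,5,6,7}; box has {2,3,5,6,7,9} → only 4 remains.
G2 = 6: row 2 has {2,3,5,7}; col 7 has {1,2,3,4,5,7,8,9}; box has {1,2,3,7,8} → only 6 remains.
A4 = 1: row 4 has {3,4,5,6,7,8,9}; col 1 has {2,3,4,6,7}; box has {3,4,5,6,7,8} → only 1 remains.
B4 = 2: row 4 has {1,3,4,5,6,7,8,9}; col 2 has {3,5,6,7,8,9}; box has {1,3,4,5,6,7,8} → only 2 remains.
A5 = 9: row 5 has {1,2,3,4,5,6,7,8}; col 1 has {1,2,3,4,6,7}; box has {1,2,3,4,5,6,7,8} → only 9 remains.
A9 = 8: row 9 has {2,3,4,5,6,7,9}; col 1 has {1,2,3,4,6,7,9}; box has {2,3,4,5,6,7,9} → only 8 remains.
C9 = 1: row 9 has {2,3,4,5,6,7,8,9}; col 3 has {3,4,5,6,7}; box has {2,3,4,5,6,7,8,9} → only 1 remains.
A1 = 5: row 1 has {1,3,6,7,8}; col 1 has {1,2,3,4,6,7,8,9}; box has {3,6,7} → only 5 remains.
B1 = 4: row 1 has {1,3,5,6,7,8}; col 2 has {2,3,5,6,7,8,9}; box has {3,5,6,7} → only 4 remains.
H1 = 9: row 1 has {1,3,4,5,6,7,8}; col 8 has {1,2,3,6,7,8}; box has {1,2,3,6,7,8} → only 9 remains.
B2 = 1: row 2 has {2,3,5,6,7}; col 2 has {2,3,4,5,6,7,8,9}; box has {3,4,5,6,7} → only 1 remains.
F2 = 9: row 2 has {1,2,3,5,6,7}; col 6 has {2,3,4,5,6,7,8}; box has {2,3,4,5,6,7,8} → only 9 remains.
H2 = 4: row 2 has {1,2,3,5,6,7,9}; col 8 has {1,2,3,6,7,8,9}; box has {1,2,3,6,7,8,9} → only 4 remains.
C3 = 9: row 3 has {2,3,4,6,7,8}; col 3 has {1,3,4,5,6,7}; box has {1,3,4,5,6,7} → only 9 remains.
F3 = 1: row 3 has {2,3,4,6,7,8,9}; col 6 has {2,3,4,5,6,7,8,9}; box has {2,3,4,5,6,7,8,9} → only 1 remains.
H3 = 5: row 3 has {1,2,3,4,6,7,8,9}; col 8 has {1,2,3,4,6,7,8,9}; box has {1,2,3,4,6,7,8,9} → only 5 remains.
C1 = 2: row 1 has {1,3,4,5,6,7,8,9}; col 3 has {1,3,4,5,6,7,9}; box has {1,3,4,5,6,7,9} → only 2 remains.
C2 = 8: row 2 has {1,2,3,4,5,6,7,9}; col 3 has {1,2,3,4,5,6,7,9}; box has {1,2,3,4,5,6,7,9} → only 8 remains.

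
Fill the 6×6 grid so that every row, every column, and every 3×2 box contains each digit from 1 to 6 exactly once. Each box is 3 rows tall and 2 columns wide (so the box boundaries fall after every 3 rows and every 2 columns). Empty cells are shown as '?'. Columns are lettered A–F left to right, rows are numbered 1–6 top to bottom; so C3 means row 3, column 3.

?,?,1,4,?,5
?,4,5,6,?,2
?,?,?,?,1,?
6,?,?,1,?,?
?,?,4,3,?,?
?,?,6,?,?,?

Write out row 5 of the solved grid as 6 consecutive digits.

E2 = 3 (sole candidate).
D3 = 2 (sole candidate).
C4 = 2 (sole candidate).
D6 = 5 (sole candidate).
E1 = 6 (sole candidate).
A2 = 1 (sole candidate).
C3 = 3 (sole candidate).
F3 = 4 (sole candidate).
F4 = 3 (sole candidate).
F6 = 1 (sole candidate).
A3 = 5 (sole candidate).
B3 = 6 (sole candidate).
B4 = 5 (sole candidate).
E4 = 4 (sole candidate).
A5 = 2: row 5 has {3,4}; col 1 has {1,5,6}; box has {5,6} → only 2 remains.
B5 = 1: row 5 has {2,3,4}; col 2 has {4,5,6}; box has {2,5,6} → only 1 remains.
E5 = 5: row 5 has {1,2,3,4}; col 5 has {1,3,4,6}; box has {1,3,4} → only 5 remains.
F5 = 6: row 5 has {1,2,3,4,5}; col 6 has {1,2,3,4,5}; box has {1,3,4,5} → only 6 remains.

214356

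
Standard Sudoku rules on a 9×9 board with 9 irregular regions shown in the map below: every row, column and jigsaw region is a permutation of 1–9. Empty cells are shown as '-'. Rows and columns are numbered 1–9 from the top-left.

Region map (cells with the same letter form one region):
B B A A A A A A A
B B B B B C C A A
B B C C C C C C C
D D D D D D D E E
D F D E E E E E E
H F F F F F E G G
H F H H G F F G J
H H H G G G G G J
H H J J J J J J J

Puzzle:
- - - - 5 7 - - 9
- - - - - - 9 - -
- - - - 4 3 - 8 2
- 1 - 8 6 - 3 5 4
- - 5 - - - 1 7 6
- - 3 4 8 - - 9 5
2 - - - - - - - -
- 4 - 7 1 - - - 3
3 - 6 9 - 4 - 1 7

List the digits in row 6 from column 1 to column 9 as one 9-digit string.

673481295

r6c7 = 2: row 6 has {3,4,5,8,9}; col 7 has {1,3,9}; region has {1,4,5,6,7} → only 2 remains.
r7c5 = 3: row 7 has {2}; col 5 has {1,4,5,6,8}; region has {1,5,7,9} → only 3 remains.
r7c9 = 8: row 7 has {2,3}; col 9 has {2,3,4,5,6,7,9}; region has {1,3,4,6,7,9} → only 8 remains.
r9c5 = 2: row 9 has {1,3,4,6,7,9}; col 5 has {1,3,4,5,6,8}; region has {1,3,4,6,7,8,9} → only 2 remains.
r9c7 = 5: row 9 has {1,2,3,4,6,7,9}; col 7 has {1,2,3,9}; region has {1,2,3,4,6,7,8,9} → only 5 remains.
r2c5 = 7: row 2 has {9}; col 5 has {1,2,3,4,5,6,8}; region has {} → only 7 remains.
r2c9 = 1: row 2 has {7,9}; col 9 has {2,3,4,5,6,7,8,9}; region has {5,7,9} → only 1 remains.
r5c4 = 3: row 5 has {1,5,6,7}; col 4 has {4,7,8,9}; region has {1,2,4,5,6,7} → only 3 remains.
r5c5 = 9: row 5 has {1,3,5,6,7}; col 5 has {1,2,3,4,5,6,7,8}; region has {1,2,3,4,5,6,7} → only 9 remains.
r5c6 = 8: row 5 has {1,3,5,6,7,9}; col 6 has {3,4,7}; region has {1,2,3,4,5,6,7,9} → only 8 remains.
r9c2 = 8: row 9 has {1,2,3,4,5,6,7,9}; col 2 has {1,4}; region has {2,3,4} → only 8 remains.
r5c1 = 4: row 5 has {1,3,5,6,7,8,9}; col 1 has {2,3}; region has {1,3,5,6,8} → only 4 remains.
r5c2 = 2: row 5 has {1,3,4,5,6,7,8,9}; col 2 has {1,4,8}; region has {3,4,8} → only 2 remains.
r8c3 = 9: row 8 has {1,3,4,7}; col 3 has {3,5,6}; region has {2,3,4,8} → only 9 remains.
r1c1 = 1: in row 1, 1 can only go here (every other open cell in that row sees a 1).
r6c6 = 1: in row 6, 1 can only go here (every other open cell in that row sees a 1).
r7c8 = 4: in row 7, 4 can only go here (every other open cell in that row sees a 4).
r2c3 = 4: in row 2, 4 can only go here (every other open cell in that row sees a 4).
r1c7 = 4: in row 1, 4 can only go here (every other open cell in that row sees a 4).
r1c3 = 8: in row 1, 8 can only go here (every other open cell in that row sees an 8).
r2c1 = 8: in row 2, 8 can only go here (every other open cell in that row sees an 8).
r8c7 = 8: in row 8, 8 can only go here (every other open cell in that row sees an 8).
r8c1 = 5: in row 8, 5 can only go here (every other open cell in that row sees a 5).
r4c3 = 2: in column 3, 2 can only go here (every other open cell in that column sees a 2).
r4c6 = 9: row 4 has {1,2,3,4,5,6,8}; col 6 has {1,3,4,7,8}; region has {1,2,3,4,5,6,8} → only 9 remains.
r4c1 = 7: row 4 has {1,2,3,4,5,6,8,9}; col 1 has {1,2,3,4,5,8}; region has {1,2,3,4,5,6,8,9} → only 7 remains.
r6c1 = 6: row 6 has {1,2,3,4,5,8,9}; col 1 has {1,2,3,4,5,7,8}; region has {2,3,4,5,8,9} → only 6 remains.
r6c2 = 7: row 6 has {1,2,3,4,5,6,8,9}; col 2 has {1,2,4,8}; region has {1,2,3,4,8} → only 7 remains.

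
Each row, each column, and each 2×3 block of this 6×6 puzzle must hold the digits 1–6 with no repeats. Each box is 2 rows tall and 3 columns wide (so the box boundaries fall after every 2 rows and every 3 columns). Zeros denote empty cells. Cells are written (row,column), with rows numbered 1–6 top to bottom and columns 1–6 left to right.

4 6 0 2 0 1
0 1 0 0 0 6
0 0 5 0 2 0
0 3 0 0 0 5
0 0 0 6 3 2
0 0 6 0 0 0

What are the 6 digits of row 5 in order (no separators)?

154632

(1,3) = 3: row 1 has {1,2,4,6}; col 3 has {5,6}; box has {1,4,6} → only 3 remains.
(1,5) = 5: row 1 has {1,2,3,4,6}; col 5 has {2,3}; box has {1,2,6} → only 5 remains.
(2,3) = 2: row 2 has {1,6}; col 3 has {3,5,6}; box has {1,3,4,6} → only 2 remains.
(2,5) = 4: row 2 has {1,2,6}; col 5 has {2,3,5}; box has {1,2,5,6} → only 4 remains.
(3,2) = 4: row 3 has {2,5}; col 2 has {1,3,6}; box has {3,5} → only 4 remains.
(3,6) = 3: row 3 has {2,4,5}; col 6 has {1,2,5,6}; box has {2,5} → only 3 remains.
(4,3) = 1: row 4 has {3,5}; col 3 has {2,3,5,6}; box has {3,4,5} → only 1 remains.
(4,4) = 4: row 4 has {1,3,5}; col 4 has {2,6}; box has {2,3,5} → only 4 remains.
(4,5) = 6: row 4 has {1,3,4,5}; col 5 has {2,3,4,5}; box has {2,3,4,5} → only 6 remains.
(5,2) = 5: row 5 has {2,3,6}; col 2 has {1,3,4,6}; box has {6} → only 5 remains.
(5,3) = 4: row 5 has {2,3,5,6}; col 3 has {1,2,3,5,6}; box has {5,6} → only 4 remains.
(6,2) = 2: row 6 has {6}; col 2 has {1,3,4,5,6}; box has {4,5,6} → only 2 remains.
(6,5) = 1: row 6 has {2,6}; col 5 has {2,3,4,5,6}; box has {2,3,6} → only 1 remains.
(6,6) = 4: row 6 has {1,2,6}; col 6 has {1,2,3,5,6}; box has {1,2,3,6} → only 4 remains.
(2,1) = 5: row 2 has {1,2,4,6}; col 1 has {4}; box has {1,2,3,4,6} → only 5 remains.
(2,4) = 3: row 2 has {1,2,4,5,6}; col 4 has {2,4,6}; box has {1,2,4,5,6} → only 3 remains.
(3,1) = 6: row 3 has {2,3,4,5}; col 1 has {4,5}; box has {1,3,4,5} → only 6 remains.
(3,4) = 1: row 3 has {2,3,4,5,6}; col 4 has {2,3,4,6}; box has {2,3,4,5,6} → only 1 remains.
(4,1) = 2: row 4 has {1,3,4,5,6}; col 1 has {4,5,6}; box has {1,3,4,5,6} → only 2 remains.
(5,1) = 1: row 5 has {2,3,4,5,6}; col 1 has {2,4,5,6}; box has {2,4,5,6} → only 1 remains.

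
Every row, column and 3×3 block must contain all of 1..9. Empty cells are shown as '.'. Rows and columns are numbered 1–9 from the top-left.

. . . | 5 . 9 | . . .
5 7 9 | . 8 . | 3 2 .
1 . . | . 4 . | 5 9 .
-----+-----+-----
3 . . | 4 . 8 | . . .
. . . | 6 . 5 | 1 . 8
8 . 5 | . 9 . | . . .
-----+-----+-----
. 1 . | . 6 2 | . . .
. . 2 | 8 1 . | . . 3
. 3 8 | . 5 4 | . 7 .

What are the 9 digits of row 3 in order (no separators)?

row 2, column 4 = 1 (sole candidate).
row 2, column 6 = 6 (sole candidate).
row 2, column 9 = 4 (sole candidate).
row 8, column 6 = 7 (sole candidate).
row 9, column 4 = 9 (sole candidate).
row 3, column 6 = 3: row 3 has {1,4,5,9}; col 6 has {2,4,5,6,7,8,9}; box has {1,4,5,6,8,9} → only 3 remains.
row 6, column 6 = 1 (sole candidate).
row 7, column 4 = 3 (sole candidate).
row 9, column 1 = 6 (sole candidate).
row 9, column 7 = 2 (sole candidate).
row 9, column 9 = 1 (sole candidate).
row 3, column 3 = 6: row 3 has {1,3,4,5,9}; col 3 has {2,5,8,9}; box has {1,5,7,9} → only 6 remains.
row 3, column 9 = 7: row 3 has {1,3,4,5,6,9}; col 9 has {1,3,4,8}; box has {2,3,4,5,9} → only 7 remains.
row 1, column 9 = 6 (sole candidate).
row 3, column 4 = 2: row 3 has {1,3,4,5,6,7,9}; col 4 has {1,3,4,5,6,8,9}; box has {1,3,4,5,6,8,9} → only 2 remains.
row 6, column 4 = 7 (sole candidate).
row 6, column 9 = 2 (sole candidate).
row 1, column 5 = 7 (sole candidate).
row 1, column 7 = 8 (sole candidate).
row 1, column 8 = 1 (sole candidate).
row 3, column 2 = 8: row 3 has {1,2,3,4,5,6,7,9}; col 2 has {1,3,7}; box has {1,5,6,7,9} → only 8 remains.

186243597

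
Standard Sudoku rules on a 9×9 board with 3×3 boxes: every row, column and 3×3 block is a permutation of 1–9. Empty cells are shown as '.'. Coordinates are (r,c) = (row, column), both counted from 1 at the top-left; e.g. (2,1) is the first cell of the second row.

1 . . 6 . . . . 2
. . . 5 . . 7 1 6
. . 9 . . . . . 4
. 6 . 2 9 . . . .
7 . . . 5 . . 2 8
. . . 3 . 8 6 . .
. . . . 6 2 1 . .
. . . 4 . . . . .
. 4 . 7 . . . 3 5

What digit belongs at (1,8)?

8

(5,4) = 1: row 5 has {2,5,7,8}; col 4 has {2,3,4,5,6,7}; box has {2,3,5,8,9} → only 1 remains.
(3,4) = 8: row 3 has {4,9}; col 4 has {1,2,3,4,5,6,7}; box has {5,6} → only 8 remains.
(3,8) = 5: row 3 has {4,8,9}; col 8 has {1,2,3}; box has {1,2,4,6,7} → only 5 remains.
(7,4) = 9: row 7 has {1,2,6}; col 4 has {1,2,3,4,5,6,7,8}; box has {2,4,6,7} → only 9 remains.
(7,9) = 7: row 7 has {1,2,6,9}; col 9 has {2,4,5,6,8}; box has {1,3,5} → only 7 remains.
(8,9) = 9: row 8 has {4}; col 9 has {2,4,5,6,7,8}; box has {1,3,5,7} → only 9 remains.
(9,6) = 1: row 9 has {3,4,5,7}; col 6 has {2,8}; box has {2,4,6,7,9} → only 1 remains.
(3,7) = 3: row 3 has {4,5,8,9}; col 7 has {1,6,7}; box has {1,2,4,5,6,7} → only 3 remains.
(6,9) = 1: row 6 has {3,6,8}; col 9 has {2,4,5,6,7,8,9}; box has {2,6,8} → only 1 remains.
(9,5) = 8: row 9 has {1,3,4,5,7}; col 5 has {5,6,9}; box has {1,2,4,6,7,9} → only 8 remains.
(9,7) = 2: row 9 has {1,3,4,5,7,8}; col 7 has {1,3,6,7}; box has {1,3,5,7,9} → only 2 remains.
(3,6) = 7: row 3 has {3,4,5,8,9}; col 6 has {1,2,8}; box has {5,6,8} → only 7 remains.
(4,6) = 4: row 4 has {2,6,9}; col 6 has {1,2,7,8}; box has {1,2,3,5,8,9} → only 4 remains.
(4,7) = 5: row 4 has {2,4,6,9}; col 7 has {1,2,3,6,7}; box has {1,2,6,8} → only 5 remains.
(4,8) = 7: row 4 has {2,4,5,6,9}; col 8 has {1,2,3,5}; box has {1,2,5,6,8} → only 7 remains.
(4,9) = 3: row 4 has {2,4,5,6,7,9}; col 9 has {1,2,4,5,6,7,8,9}; box has {1,2,5,6,7,8} → only 3 remains.
(5,6) = 6: row 5 has {1,2,5,7,8}; col 6 has {1,2,4,7,8}; box has {1,2,3,4,5,8,9} → only 6 remains.
(6,5) = 7: row 6 has {1,3,6,8}; col 5 has {5,6,8,9}; box has {1,2,3,4,5,6,8,9} → only 7 remains.
(8,5) = 3: row 8 has {4,9}; col 5 has {5,6,7,8,9}; box has {1,2,4,6,7,8,9} → only 3 remains.
(8,6) = 5: row 8 has {3,4,9}; col 6 has {1,2,4,6,7,8}; box has {1,2,3,4,6,7,8,9} → only 5 remains.
(8,7) = 8: row 8 has {3,4,5,9}; col 7 has {1,2,3,5,6,7}; box has {1,2,3,5,7,9} → only 8 remains.
(8,8) = 6: row 8 has {3,4,5,8,9}; col 8 has {1,2,3,5,7}; box has {1,2,3,5,7,8,9} → only 6 remains.
(9,3) = 6: row 9 has {1,2,3,4,5,7,8}; col 3 has {9}; box has {4} → only 6 remains.
(1,5) = 4: row 1 has {1,2,6}; col 5 has {3,5,6,7,8,9}; box has {5,6,7,8} → only 4 remains.
(1,7) = 9: row 1 has {1,2,4,6}; col 7 has {1,2,3,5,6,7,8}; box has {1,2,3,4,5,6,7} → only 9 remains.
(1,8) = 8: row 1 has {1,2,4,6,9}; col 8 has {1,2,3,5,6,7}; box has {1,2,3,4,5,6,7,9} → only 8 remains.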